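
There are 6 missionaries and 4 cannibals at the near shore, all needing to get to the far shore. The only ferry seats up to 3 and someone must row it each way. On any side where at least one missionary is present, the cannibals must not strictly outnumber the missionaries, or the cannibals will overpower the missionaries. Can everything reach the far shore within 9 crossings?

Yes

Yes — this plan uses 9 crossings (≤ 9):
1. 2 cannibals → the far shore.  (the near shore: 6M 2C; the far shore: 0M 2C)
2. 1 cannibal ← the near shore.  (the near shore: 6M 3C; the far shore: 0M 1C)
3. 3 cannibals → the far shore.  (the near shore: 6M 0C; the far shore: 0M 4C)
4. 1 cannibal ← the near shore.  (the near shore: 6M 1C; the far shore: 0M 3C)
5. 3 missionaries → the far shore.  (the near shore: 3M 1C; the far shore: 3M 3C)
6. 1 cannibal ← the near shore.  (the near shore: 3M 2C; the far shore: 3M 2C)
7. 1 missionary and 2 cannibals → the far shore.  (the near shore: 2M 0C; the far shore: 4M 4C)
8. 1 cannibal ← the near shore.  (the near shore: 2M 1C; the far shore: 4M 3C)
9. 2 missionaries and 1 cannibal → the far shore.  (the near shore: 0M 0C; the far shore: 6M 4C)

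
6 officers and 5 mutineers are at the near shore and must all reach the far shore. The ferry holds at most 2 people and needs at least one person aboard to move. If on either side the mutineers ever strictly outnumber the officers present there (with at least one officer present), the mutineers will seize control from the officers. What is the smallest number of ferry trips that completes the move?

19

Counting alone: each trip to the far shore takes at most 2 across and each return brings at least 1 back, so after t trips out (and t−1 returns) at most 2t − (t−1) of the 11 are across; that first reaches 11 at t = 10, so at least 19 crossings are needed.
The plan below uses exactly 19 crossings, so it is optimal:
1. 2 mutineers → the far shore.  (the near shore: 6O 3M; the far shore: 0O 2M)
2. 1 mutineer ← the near shore.  (the near shore: 6O 4M; the far shore: 0O 1M)
3. 2 mutineers → the far shore.  (the near shore: 6O 2M; the far shore: 0O 3M)
4. 1 mutineer ← the near shore.  (the near shore: 6O 3M; the far shore: 0O 2M)
5. 2 officers → the far shore.  (the near shore: 4O 3M; the far shore: 2O 2M)
6. 1 mutineer ← the near shore.  (the near shore: 4O 4M; the far shore: 2O 1M)
7. 1 officer and 1 mutineer → the far shore.  (the near shore: 3O 3M; the far shore: 3O 2M)
8. 1 officer ← the near shore.  (the near shore: 4O 3M; the far shore: 2O 2M)
9. 1 officer and 1 mutineer → the far shore.  (the near shore: 3O 2M; the far shore: 3O 3M)
10. 1 mutineer ← the near shore.  (the near shore: 3O 3M; the far shore: 3O 2M)
11. 1 officer and 1 mutineer → the far shore.  (the near shore: 2O 2M; the far shore: 4O 3M)
12. 1 officer ← the near shore.  (the near shore: 3O 2M; the far shore: 3O 3M)
13. 1 officer and 1 mutineer → the far shore.  (the near shore: 2O 1M; the far shore: 4O 4M)
14. 1 mutineer ← the near shore.  (the near shore: 2O 2M; the far shore: 4O 3M)
15. 1 officer and 1 mutineer → the far shore.  (the near shore: 1O 1M; the far shore: 5O 4M)
16. 1 officer ← the near shore.  (the near shore: 2O 1M; the far shore: 4O 4M)
17. 1 officer and 1 mutineer → the far shore.  (the near shore: 1O 0M; the far shore: 5O 5M)
18. 1 mutineer ← the near shore.  (the near shore: 1O 1M; the far shore: 5O 4M)
19. 1 officer and 1 mutineer → the far shore.  (the near shore: 0O 0M; the far shore: 6O 5M)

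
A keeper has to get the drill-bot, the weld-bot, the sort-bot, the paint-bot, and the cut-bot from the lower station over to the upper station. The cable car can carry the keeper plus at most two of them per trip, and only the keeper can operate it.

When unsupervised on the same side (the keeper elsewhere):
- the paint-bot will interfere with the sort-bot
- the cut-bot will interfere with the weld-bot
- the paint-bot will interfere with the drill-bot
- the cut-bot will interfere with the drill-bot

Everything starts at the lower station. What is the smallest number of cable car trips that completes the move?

7

Counting alone: the keeper can take at most 2 across per trip to the upper station, so moving all 5 needs at least 3 loaded trips out, with a return between consecutive ones — at least 5 crossings.
The safety rule pushes this higher. Following every safe sequence of crossings, the most of the 5 that can be at the upper station as the cable car arrives there on crossing 5 is 4 — never all 5.
So no plan with fewer than 7 crossings exists, and this one achieves 7:
1. Keeper goes to the upper station with the cut-bot and the paint-bot.
2. Keeper goes back to the lower station alone.
3. Keeper goes to the upper station with the drill-bot.
4. Keeper goes back to the lower station with the cut-bot and the paint-bot.
5. Keeper goes to the upper station with the sort-bot and the weld-bot.
6. Keeper goes back to the lower station alone.
7. Keeper goes to the upper station with the cut-bot and the paint-bot.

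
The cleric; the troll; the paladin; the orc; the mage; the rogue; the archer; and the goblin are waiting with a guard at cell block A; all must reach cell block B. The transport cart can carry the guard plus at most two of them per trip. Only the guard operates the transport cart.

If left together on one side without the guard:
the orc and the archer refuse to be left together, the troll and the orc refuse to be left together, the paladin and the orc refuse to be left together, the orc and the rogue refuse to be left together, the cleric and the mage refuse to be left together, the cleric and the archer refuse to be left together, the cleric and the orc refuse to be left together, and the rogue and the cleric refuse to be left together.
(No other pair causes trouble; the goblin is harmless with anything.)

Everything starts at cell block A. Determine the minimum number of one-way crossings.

Counting alone: the guard can take at most 2 across per trip to cell block B, so moving all 8 needs at least 4 loaded trips out, with a return between consecutive ones — at least 7 crossings.
The safety rule pushes this higher. Following every safe sequence of crossings, the most of the 8 that can be at cell block B as the transport cart arrives there on crossings 7, 9, 11 is 5, 6, 7 respectively — never all 8.
So no plan with fewer than 13 crossings exists, and this one achieves 13:
1. Guard goes to cell block B with the cleric and the orc.
2. Guard goes back to cell block A with the cleric.
3. Guard goes to cell block B with the cleric and the troll.
4. Guard goes back to cell block A with the orc.
5. Guard goes to cell block B with the orc and the paladin.
6. Guard goes back to cell block A with the orc.
7. Guard goes to cell block B with the goblin and the orc.
8. Guard goes back to cell block A with the orc.
9. Guard goes to cell block B with the archer and the rogue.
10. Guard goes back to cell block A with the cleric.
11. Guard goes to cell block B with the cleric and the mage.
12. Guard goes back to cell block A with the cleric.
13. Guard goes to cell block B with the cleric and the orc.

13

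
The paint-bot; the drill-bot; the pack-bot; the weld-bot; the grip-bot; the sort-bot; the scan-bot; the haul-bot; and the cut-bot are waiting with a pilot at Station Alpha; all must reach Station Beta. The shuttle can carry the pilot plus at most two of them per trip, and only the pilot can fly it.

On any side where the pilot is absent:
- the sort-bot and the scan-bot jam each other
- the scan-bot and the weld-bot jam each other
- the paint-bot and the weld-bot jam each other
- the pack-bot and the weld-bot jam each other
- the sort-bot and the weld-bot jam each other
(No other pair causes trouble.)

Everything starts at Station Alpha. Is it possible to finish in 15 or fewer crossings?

Yes

Yes — this plan uses 15 crossings (≤ 15):
1. Pilot goes to Station Beta with the sort-bot and the weld-bot.  [Station Alpha: the cut-bot, the drill-bot, the grip-bot, the haul-bot, the pack-bot, the paint-bot, the scan-bot | Station Beta: the sort-bot, the weld-bot]
2. Pilot goes back to Station Alpha with the weld-bot.  [Station Alpha: the cut-bot, the drill-bot, the grip-bot, the haul-bot, the pack-bot, the paint-bot, the scan-bot, the weld-bot | Station Beta: the sort-bot]
3. Pilot goes to Station Beta with the paint-bot and the weld-bot.  [Station Alpha: the cut-bot, the drill-bot, the grip-bot, the haul-bot, the pack-bot, the scan-bot | Station Beta: the paint-bot, the sort-bot, the weld-bot]
4. Pilot goes back to Station Alpha with the weld-bot.  [Station Alpha: the cut-bot, the drill-bot, the grip-bot, the haul-bot, the pack-bot, the scan-bot, the weld-bot | Station Beta: the paint-bot, the sort-bot]
5. Pilot goes to Station Beta with the drill-bot and the weld-bot.  [Station Alpha: the cut-bot, the grip-bot, the haul-bot, the pack-bot, the scan-bot | Station Beta: the drill-bot, the paint-bot, the sort-bot, the weld-bot]
6. Pilot goes back to Station Alpha with the weld-bot.  [Station Alpha: the cut-bot, the grip-bot, the haul-bot, the pack-bot, the scan-bot, the weld-bot | Station Beta: the drill-bot, the paint-bot, the sort-bot]
7. Pilot goes to Station Beta with the pack-bot and the weld-bot.  [Station Alpha: the cut-bot, the grip-bot, the haul-bot, the scan-bot | Station Beta: the drill-bot, the pack-bot, the paint-bot, the sort-bot, the weld-bot]
8. Pilot goes back to Station Alpha with the weld-bot.  [Station Alpha: the cut-bot, the grip-bot, the haul-bot, the scan-bot, the weld-bot | Station Beta: the drill-bot, the pack-bot, the paint-bot, the sort-bot]
9. Pilot goes to Station Beta with the grip-bot and the weld-bot.  [Station Alpha: the cut-bot, the haul-bot, the scan-bot | Station Beta: the drill-bot, the grip-bot, the pack-bot, the paint-bot, the sort-bot, the weld-bot]
10. Pilot goes back to Station Alpha with the weld-bot.  [Station Alpha: the cut-bot, the haul-bot, the scan-bot, the weld-bot | Station Beta: the drill-bot, the grip-bot, the pack-bot, the paint-bot, the sort-bot]
11. Pilot goes to Station Beta with the haul-bot and the weld-bot.  [Station Alpha: the cut-bot, the scan-bot | Station Beta: the drill-bot, the grip-bot, the haul-bot, the pack-bot, the paint-bot, the sort-bot, the weld-bot]
12. Pilot goes back to Station Alpha with the weld-bot.  [Station Alpha: the cut-bot, the scan-bot, the weld-bot | Station Beta: the drill-bot, the grip-bot, the haul-bot, the pack-bot, the paint-bot, the sort-bot]
13. Pilot goes to Station Beta with the cut-bot and the weld-bot.  [Station Alpha: the scan-bot | Station Beta: the cut-bot, the drill-bot, the grip-bot, the haul-bot, the pack-bot, the paint-bot, the sort-bot, the weld-bot]
14. Pilot goes back to Station Alpha with the weld-bot.  [Station Alpha: the scan-bot, the weld-bot | Station Beta: the cut-bot, the drill-bot, the grip-bot, the haul-bot, the pack-bot, the paint-bot, the sort-bot]
15. Pilot goes to Station Beta with the scan-bot and the weld-bot.  [Station Alpha: — | Station Beta: the cut-bot, the drill-bot, the grip-bot, the haul-bot, the pack-bot, the paint-bot, the scan-bot, the sort-bot, the weld-bot]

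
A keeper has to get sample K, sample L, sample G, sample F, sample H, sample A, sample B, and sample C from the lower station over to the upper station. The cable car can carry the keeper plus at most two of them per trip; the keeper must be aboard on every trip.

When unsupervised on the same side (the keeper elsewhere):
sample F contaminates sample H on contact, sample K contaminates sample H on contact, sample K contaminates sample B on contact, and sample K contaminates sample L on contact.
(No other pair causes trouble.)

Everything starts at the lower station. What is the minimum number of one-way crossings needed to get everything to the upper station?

Counting alone: the keeper can take at most 2 across per trip to the upper station, so moving all 8 needs at least 4 loaded trips out, with a return between consecutive ones — at least 7 crossings.
The safety rule pushes this higher. Following every safe sequence of crossings, the most of the 8 that can be at the upper station as the cable car arrives there on crossing 7 is 7 — never all 8.
So no plan with fewer than 9 crossings exists, and this one achieves 9:
1. Keeper goes to the upper station with sample F and sample K.  [the lower station: sample A, sample B, sample C, sample G, sample H, sample L | the upper station: sample F, sample K]
2. Keeper goes back to the lower station alone.  [the lower station: sample A, sample B, sample C, sample G, sample H, sample L | the upper station: sample F, sample K]
3. Keeper goes to the upper station with sample G.  [the lower station: sample A, sample B, sample C, sample H, sample L | the upper station: sample F, sample G, sample K]
4. Keeper goes back to the lower station alone.  [the lower station: sample A, sample B, sample C, sample H, sample L | the upper station: sample F, sample G, sample K]
5. Keeper goes to the upper station with sample A and sample C.  [the lower station: sample B, sample H, sample L | the upper station: sample A, sample C, sample F, sample G, sample K]
6. Keeper goes back to the lower station alone.  [the lower station: sample B, sample H, sample L | the upper station: sample A, sample C, sample F, sample G, sample K]
7. Keeper goes to the upper station with sample B and sample L.  [the lower station: sample H | the upper station: sample A, sample B, sample C, sample F, sample G, sample K, sample L]
8. Keeper goes back to the lower station with sample K.  [the lower station: sample H, sample K | the upper station: sample A, sample B, sample C, sample F, sample G, sample L]
9. Keeper goes to the upper station with sample H and sample K.  [the lower station: — | the upper station: sample A, sample B, sample C, sample F, sample G, sample H, sample K, sample L]

9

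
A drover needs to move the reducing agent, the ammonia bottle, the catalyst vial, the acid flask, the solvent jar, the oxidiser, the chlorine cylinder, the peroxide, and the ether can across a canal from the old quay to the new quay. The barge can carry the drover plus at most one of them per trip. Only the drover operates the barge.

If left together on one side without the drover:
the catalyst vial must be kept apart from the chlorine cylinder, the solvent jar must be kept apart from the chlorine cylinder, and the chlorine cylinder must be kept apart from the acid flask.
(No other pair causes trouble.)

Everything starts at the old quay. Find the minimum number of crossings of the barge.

impossible

Following every safe sequence of crossings from the start, the most of the 9 that can be at the new quay as the barge arrives there on crossings 1, 3, 5, 7, 9, 11, 13 is 1, 2, 3, 4, 5, 6, 7 respectively; the best ever achieved is 7 of 9.
From crossing 15 on, no configuration arises that was not already reachable earlier: only 288 distinct safe configurations (who is on which side, and where the barge is) can ever be reached, none of them has everyone across, and every continuation just revisits them. So no valid plan exists.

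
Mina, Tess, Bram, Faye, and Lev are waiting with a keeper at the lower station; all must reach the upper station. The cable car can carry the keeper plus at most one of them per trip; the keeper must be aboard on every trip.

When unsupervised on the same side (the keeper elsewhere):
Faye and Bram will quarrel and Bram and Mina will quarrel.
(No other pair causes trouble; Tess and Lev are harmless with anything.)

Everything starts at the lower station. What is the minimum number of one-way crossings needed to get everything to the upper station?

Counting alone: the keeper can take at most 1 across per trip to the upper station, so moving all 5 needs at least 5 loaded trips out, with a return between consecutive ones — at least 9 crossings.
The safety rule pushes this higher. Following every safe sequence of crossings, the most of the 5 that can be at the upper station as the cable car arrives there on crossing 9 is 4 — never all 5.
So no plan with fewer than 11 crossings exists, and this one achieves 11:
1. Keeper goes to the upper station with Bram.  [the lower station: Faye, Lev, Mina, Tess | the upper station: Bram]
2. Keeper goes back to the lower station alone.  [the lower station: Faye, Lev, Mina, Tess | the upper station: Bram]
3. Keeper goes to the upper station with Mina.  [the lower station: Faye, Lev, Tess | the upper station: Bram, Mina]
4. Keeper goes back to the lower station with Bram.  [the lower station: Bram, Faye, Lev, Tess | the upper station: Mina]
5. Keeper goes to the upper station with Faye.  [the lower station: Bram, Lev, Tess | the upper station: Faye, Mina]
6. Keeper goes back to the lower station alone.  [the lower station: Bram, Lev, Tess | the upper station: Faye, Mina]
7. Keeper goes to the upper station with Tess.  [the lower station: Bram, Lev | the upper station: Faye, Mina, Tess]
8. Keeper goes back to the lower station alone.  [the lower station: Bram, Lev | the upper station: Faye, Mina, Tess]
9. Keeper goes to the upper station with Lev.  [the lower station: Bram | the upper station: Faye, Lev, Mina, Tess]
10. Keeper goes back to the lower station alone.  [the lower station: Bram | the upper station: Faye, Lev, Mina, Tess]
11. Keeper goes to the upper station with Bram.  [the lower station: — | the upper station: Bram, Faye, Lev, Mina, Tess]

11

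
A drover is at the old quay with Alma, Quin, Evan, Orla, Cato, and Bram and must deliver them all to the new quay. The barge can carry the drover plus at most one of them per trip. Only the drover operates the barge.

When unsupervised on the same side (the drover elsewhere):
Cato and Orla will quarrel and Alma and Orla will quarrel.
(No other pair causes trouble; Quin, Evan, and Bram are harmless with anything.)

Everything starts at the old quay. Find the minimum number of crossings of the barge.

13

Counting alone: the drover can take at most 1 across per trip to the new quay, so moving all 6 needs at least 6 loaded trips out, with a return between consecutive ones — at least 11 crossings.
The safety rule pushes this higher. Following every safe sequence of crossings, the most of the 6 that can be at the new quay as the barge arrives there on crossing 11 is 5 — never all 6.
So no plan with fewer than 13 crossings exists, and this one achieves 13:
1. Drover goes to the new quay with Orla.
2. Drover goes back to the old quay alone.
3. Drover goes to the new quay with Alma.
4. Drover goes back to the old quay with Orla.
5. Drover goes to the new quay with Cato.
6. Drover goes back to the old quay alone.
7. Drover goes to the new quay with Quin.
8. Drover goes back to the old quay alone.
9. Drover goes to the new quay with Evan.
10. Drover goes back to the old quay alone.
11. Drover goes to the new quay with Bram.
12. Drover goes back to the old quay alone.
13. Drover goes to the new quay with Orla.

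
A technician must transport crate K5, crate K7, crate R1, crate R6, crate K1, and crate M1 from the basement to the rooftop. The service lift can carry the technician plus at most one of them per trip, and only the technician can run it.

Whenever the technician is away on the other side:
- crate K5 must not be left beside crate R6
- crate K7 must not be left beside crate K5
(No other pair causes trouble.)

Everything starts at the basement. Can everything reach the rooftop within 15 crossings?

Yes

Yes — this plan uses 13 crossings (≤ 15):
1. Technician goes to the rooftop with crate K5.
2. Technician goes back to the basement alone.
3. Technician goes to the rooftop with crate K7.
4. Technician goes back to the basement with crate K5.
5. Technician goes to the rooftop with crate R6.
6. Technician goes back to the basement alone.
7. Technician goes to the rooftop with crate R1.
8. Technician goes back to the basement alone.
9. Technician goes to the rooftop with crate K1.
10. Technician goes back to the basement alone.
11. Technician goes to the rooftop with crate M1.
12. Technician goes back to the basement alone.
13. Technician goes to the rooftop with crate K5.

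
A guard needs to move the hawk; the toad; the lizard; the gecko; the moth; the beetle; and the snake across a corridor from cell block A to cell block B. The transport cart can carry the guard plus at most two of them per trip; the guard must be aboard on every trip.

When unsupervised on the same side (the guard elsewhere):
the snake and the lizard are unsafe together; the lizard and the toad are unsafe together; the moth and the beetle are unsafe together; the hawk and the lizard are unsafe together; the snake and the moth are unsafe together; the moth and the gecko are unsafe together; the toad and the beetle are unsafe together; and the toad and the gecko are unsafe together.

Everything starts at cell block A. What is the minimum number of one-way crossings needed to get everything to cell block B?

impossible

Whatever the first load, the items left behind include a forbidden pair without the guard. No opening move is safe, so no plan exists.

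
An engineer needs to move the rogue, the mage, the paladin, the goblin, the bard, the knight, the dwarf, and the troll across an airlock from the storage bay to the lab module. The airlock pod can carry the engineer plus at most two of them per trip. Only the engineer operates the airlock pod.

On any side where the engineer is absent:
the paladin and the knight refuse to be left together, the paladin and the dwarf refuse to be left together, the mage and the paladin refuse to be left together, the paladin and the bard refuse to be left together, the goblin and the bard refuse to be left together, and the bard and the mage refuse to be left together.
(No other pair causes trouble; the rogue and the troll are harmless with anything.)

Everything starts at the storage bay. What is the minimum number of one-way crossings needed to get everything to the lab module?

Counting alone: the engineer can take at most 2 across per trip to the lab module, so moving all 8 needs at least 4 loaded trips out, with a return between consecutive ones — at least 7 crossings.
The safety rule pushes this higher. Following every safe sequence of crossings, the most of the 8 that can be at the lab module as the airlock pod arrives there on crossings 7, 9, 11 is 5, 6, 7 respectively — never all 8.
So no plan with fewer than 13 crossings exists, and this one achieves 13:
1. Engineer goes to the lab module with the bard and the paladin.  [the storage bay: the dwarf, the goblin, the knight, the mage, the rogue, the troll | the lab module: the bard, the paladin]
2. Engineer goes back to the storage bay with the paladin.  [the storage bay: the dwarf, the goblin, the knight, the mage, the paladin, the rogue, the troll | the lab module: the bard]
3. Engineer goes to the lab module with the paladin and the rogue.  [the storage bay: the dwarf, the goblin, the knight, the mage, the troll | the lab module: the bard, the paladin, the rogue]
4. Engineer goes back to the storage bay with the paladin.  [the storage bay: the dwarf, the goblin, the knight, the mage, the paladin, the troll | the lab module: the bard, the rogue]
5. Engineer goes to the lab module with the goblin and the paladin.  [the storage bay: the dwarf, the knight, the mage, the troll | the lab module: the bard, the goblin, the paladin, the rogue]
6. Engineer goes back to the storage bay with the bard.  [the storage bay: the bard, the dwarf, the knight, the mage, the troll | the lab module: the goblin, the paladin, the rogue]
7. Engineer goes to the lab module with the knight and the mage.  [the storage bay: the bard, the dwarf, the troll | the lab module: the goblin, the knight, the mage, the paladin, the rogue]
8. Engineer goes back to the storage bay with the paladin.  [the storage bay: the bard, the dwarf, the paladin, the troll | the lab module: the goblin, the knight, the mage, the rogue]
9. Engineer goes to the lab module with the dwarf and the paladin.  [the storage bay: the bard, the troll | the lab module: the dwarf, the goblin, the knight, the mage, the paladin, the rogue]
10. Engineer goes back to the storage bay with the paladin.  [the storage bay: the bard, the paladin, the troll | the lab module: the dwarf, the goblin, the knight, the mage, the rogue]
11. Engineer goes to the lab module with the paladin and the troll.  [the storage bay: the bard | the lab module: the dwarf, the goblin, the knight, the mage, the paladin, the rogue, the troll]
12. Engineer goes back to the storage bay with the paladin.  [the storage bay: the bard, the paladin | the lab module: the dwarf, the goblin, the knight, the mage, the rogue, the troll]
13. Engineer goes to the lab module with the bard and the paladin.  [the storage bay: — | the lab module: the bard, the dwarf, the goblin, the knight, the mage, the paladin, the rogue, the troll]

13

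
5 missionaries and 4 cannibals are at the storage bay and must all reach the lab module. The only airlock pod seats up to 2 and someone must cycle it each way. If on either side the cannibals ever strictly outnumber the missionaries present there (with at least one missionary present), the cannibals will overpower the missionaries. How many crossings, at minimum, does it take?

Counting alone: each trip to the lab module takes at most 2 across and each return brings at least 1 back, so after t trips out (and t−1 returns) at most 2t − (t−1) of the 9 are across; that first reaches 9 at t = 8, so at least 15 crossings are needed.
The plan below uses exactly 15 crossings, so it is optimal:
1. 2 cannibals → the lab module.  (the storage bay: 5M 2C; the lab module: 0M 2C)
2. 1 cannibal ← the storage bay.  (the storage bay: 5M 3C; the lab module: 0M 1C)
3. 2 cannibals → the lab module.  (the storage bay: 5M 1C; the lab module: 0M 3C)
4. 1 cannibal ← the storage bay.  (the storage bay: 5M 2C; the lab module: 0M 2C)
5. 2 missionaries → the lab module.  (the storage bay: 3M 2C; the lab module: 2M 2C)
6. 1 cannibal ← the storage bay.  (the storage bay: 3M 3C; the lab module: 2M 1C)
7. 1 missionary and 1 cannibal → the lab module.  (the storage bay: 2M 2C; the lab module: 3M 2C)
8. 1 missionary ← the storage bay.  (the storage bay: 3M 2C; the lab module: 2M 2C)
9. 1 missionary and 1 cannibal → the lab module.  (the storage bay: 2M 1C; the lab module: 3M 3C)
10. 1 cannibal ← the storage bay.  (the storage bay: 2M 2C; the lab module: 3M 2C)
11. 1 missionary and 1 cannibal → the lab module.  (the storage bay: 1M 1C; the lab module: 4M 3C)
12. 1 missionary ← the storage bay.  (the storage bay: 2M 1C; the lab module: 3M 3C)
13. 1 missionary and 1 cannibal → the lab module.  (the storage bay: 1M 0C; the lab module: 4M 4C)
14. 1 cannibal ← the storage bay.  (the storage bay: 1M 1C; the lab module: 4M 3C)
15. 1 missionary and 1 cannibal → the lab module.  (the storage bay: 0M 0C; the lab module: 5M 4C)

15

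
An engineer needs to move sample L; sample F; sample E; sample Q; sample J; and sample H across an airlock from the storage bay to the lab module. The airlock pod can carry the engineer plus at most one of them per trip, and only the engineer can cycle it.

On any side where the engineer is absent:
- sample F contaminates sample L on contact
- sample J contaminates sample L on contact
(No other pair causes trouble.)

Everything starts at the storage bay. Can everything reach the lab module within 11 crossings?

Counting alone: the engineer can take at most 1 across per trip to the lab module, so moving all 6 needs at least 6 loaded trips out, with a return between consecutive ones — at least 11 crossings.
The safety rule pushes this higher. Following every safe sequence of crossings, the most of the 6 that can be at the lab module as the airlock pod arrives there on crossing 11 is 5 — never all 6.
So the move cannot be finished within 11 crossings. (The shortest complete plan takes 13:)
1. Engineer goes to the lab module with sample L.  [the storage bay: sample E, sample F, sample H, sample J, sample Q | the lab module: sample L]
2. Engineer goes back to the storage bay alone.  [the storage bay: sample E, sample F, sample H, sample J, sample Q | the lab module: sample L]
3. Engineer goes to the lab module with sample F.  [the storage bay: sample E, sample H, sample J, sample Q | the lab module: sample F, sample L]
4. Engineer goes back to the storage bay with sample L.  [the storage bay: sample E, sample H, sample J, sample L, sample Q | the lab module: sample F]
5. Engineer goes to the lab module with sample J.  [the storage bay: sample E, sample H, sample L, sample Q | the lab module: sample F, sample J]
6. Engineer goes back to the storage bay alone.  [the storage bay: sample E, sample H, sample L, sample Q | the lab module: sample F, sample J]
7. Engineer goes to the lab module with sample E.  [the storage bay: sample H, sample L, sample Q | the lab module: sample E, sample F, sample J]
8. Engineer goes back to the storage bay alone.  [the storage bay: sample H, sample L, sample Q | the lab module: sample E, sample F, sample J]
9. Engineer goes to the lab module with sample Q.  [the storage bay: sample H, sample L | the lab module: sample E, sample F, sample J, sample Q]
10. Engineer goes back to the storage bay alone.  [the storage bay: sample H, sample L | the lab module: sample E, sample F, sample J, sample Q]
11. Engineer goes to the lab module with sample H.  [the storage bay: sample L | the lab module: sample E, sample F, sample H, sample J, sample Q]
12. Engineer goes back to the storage bay alone.  [the storage bay: sample L | the lab module: sample E, sample F, sample H, sample J, sample Q]
13. Engineer goes to the lab module with sample L.  [the storage bay: — | the lab module: sample E, sample F, sample H, sample J, sample L, sample Q]

No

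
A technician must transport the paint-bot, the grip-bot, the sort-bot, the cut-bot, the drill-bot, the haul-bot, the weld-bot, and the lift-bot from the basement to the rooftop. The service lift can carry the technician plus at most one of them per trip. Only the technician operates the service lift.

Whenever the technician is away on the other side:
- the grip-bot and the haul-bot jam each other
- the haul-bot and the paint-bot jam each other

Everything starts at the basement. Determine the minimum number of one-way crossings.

17

Counting alone: the technician can take at most 1 across per trip to the rooftop, so moving all 8 needs at least 8 loaded trips out, with a return between consecutive ones — at least 15 crossings.
The safety rule pushes this higher. Following every safe sequence of crossings, the most of the 8 that can be at the rooftop as the service lift arrives there on crossing 15 is 7 — never all 8.
So no plan with fewer than 17 crossings exists, and this one achieves 17:
1. Technician goes to the rooftop with the haul-bot.  [the basement: the cut-bot, the drill-bot, the grip-bot, the lift-bot, the paint-bot, the sort-bot, the weld-bot | the rooftop: the haul-bot]
2. Technician goes back to the basement alone.  [the basement: the cut-bot, the drill-bot, the grip-bot, the lift-bot, the paint-bot, the sort-bot, the weld-bot | the rooftop: the haul-bot]
3. Technician goes to the rooftop with the paint-bot.  [the basement: the cut-bot, the drill-bot, the grip-bot, the lift-bot, the sort-bot, the weld-bot | the rooftop: the haul-bot, the paint-bot]
4. Technician goes back to the basement with the haul-bot.  [the basement: the cut-bot, the drill-bot, the grip-bot, the haul-bot, the lift-bot, the sort-bot, the weld-bot | the rooftop: the paint-bot]
5. Technician goes to the rooftop with the grip-bot.  [the basement: the cut-bot, the drill-bot, the haul-bot, the lift-bot, the sort-bot, the weld-bot | the rooftop: the grip-bot, the paint-bot]
6. Technician goes back to the basement alone.  [the basement: the cut-bot, the drill-bot, the haul-bot, the lift-bot, the sort-bot, the weld-bot | the rooftop: the grip-bot, the paint-bot]
7. Technician goes to the rooftop with the sort-bot.  [the basement: the cut-bot, the drill-bot, the haul-bot, the lift-bot, the weld-bot | the rooftop: the grip-bot, the paint-bot, the sort-bot]
8. Technician goes back to the basement alone.  [the basement: the cut-bot, the drill-bot, the haul-bot, the lift-bot, the weld-bot | the rooftop: the grip-bot, the paint-bot, the sort-bot]
9. Technician goes to the rooftop with the cut-bot.  [the basement: the drill-bot, the haul-bot, the lift-bot, the weld-bot | the rooftop: the cut-bot, the grip-bot, the paint-bot, the sort-bot]
10. Technician goes back to the basement alone.  [the basement: the drill-bot, the haul-bot, the lift-bot, the weld-bot | the rooftop: the cut-bot, the grip-bot, the paint-bot, the sort-bot]
11. Technician goes to the rooftop with the drill-bot.  [the basement: the haul-bot, the lift-bot, the weld-bot | the rooftop: the cut-bot, the drill-bot, the grip-bot, the paint-bot, the sort-bot]
12. Technician goes back to the basement alone.  [the basement: the haul-bot, the lift-bot, the weld-bot | the rooftop: the cut-bot, the drill-bot, the grip-bot, the paint-bot, the sort-bot]
13. Technician goes to the rooftop with the weld-bot.  [the basement: the haul-bot, the lift-bot | the rooftop: the cut-bot, the drill-bot, the grip-bot, the paint-bot, the sort-bot, the weld-bot]
14. Technician goes back to the basement alone.  [the basement: the haul-bot, the lift-bot | the rooftop: the cut-bot, the drill-bot, the grip-bot, the paint-bot, the sort-bot, the weld-bot]
15. Technician goes to the rooftop with the lift-bot.  [the basement: the haul-bot | the rooftop: the cut-bot, the drill-bot, the grip-bot, the lift-bot, the paint-bot, the sort-bot, the weld-bot]
16. Technician goes back to the basement alone.  [the basement: the haul-bot | the rooftop: the cut-bot, the drill-bot, the grip-bot, the lift-bot, the paint-bot, the sort-bot, the weld-bot]
17. Technician goes to the rooftop with the haul-bot.  [the basement: — | the rooftop: the cut-bot, the drill-bot, the grip-bot, the haul-bot, the lift-bot, the paint-bot, the sort-bot, the weld-bot]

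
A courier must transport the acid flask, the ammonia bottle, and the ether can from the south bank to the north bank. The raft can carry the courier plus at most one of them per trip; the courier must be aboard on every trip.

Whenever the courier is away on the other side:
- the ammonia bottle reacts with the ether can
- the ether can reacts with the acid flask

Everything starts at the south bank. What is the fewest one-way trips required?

7

Counting alone: the courier can take at most 1 across per trip to the north bank, so moving all 3 needs at least 3 loaded trips out, with a return between consecutive ones — at least 5 crossings.
The safety rule pushes this higher. Following every safe sequence of crossings, the most of the 3 that can be at the north bank as the raft arrives there on crossing 5 is 2 — never all 3.
So no plan with fewer than 7 crossings exists, and this one achieves 7:
1. Courier goes to the north bank with the ether can.  [the south bank: the acid flask, the ammonia bottle | the north bank: the ether can]
2. Courier goes back to the south bank alone.  [the south bank: the acid flask, the ammonia bottle | the north bank: the ether can]
3. Courier goes to the north bank with the acid flask.  [the south bank: the ammonia bottle | the north bank: the acid flask, the ether can]
4. Courier goes back to the south bank with the ether can.  [the south bank: the ammonia bottle, the ether can | the north bank: the acid flask]
5. Courier goes to the north bank with the ammonia bottle.  [the south bank: the ether can | the north bank: the acid flask, the ammonia bottle]
6. Courier goes back to the south bank alone.  [the south bank: the ether can | the north bank: the acid flask, the ammonia bottle]
7. Courier goes to the north bank with the ether can.  [the south bank: — | the north bank: the acid flask, the ammonia bottle, the ether can]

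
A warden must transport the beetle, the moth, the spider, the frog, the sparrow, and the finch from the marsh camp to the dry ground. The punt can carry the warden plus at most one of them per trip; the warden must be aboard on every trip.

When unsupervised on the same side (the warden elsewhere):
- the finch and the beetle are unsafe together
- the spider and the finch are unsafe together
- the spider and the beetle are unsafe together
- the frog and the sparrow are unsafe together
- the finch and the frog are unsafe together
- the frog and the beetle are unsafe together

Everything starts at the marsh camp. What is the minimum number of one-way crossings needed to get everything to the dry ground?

Whatever the first load, the items left behind include a forbidden pair without the warden. No opening move is safe, so no plan exists.

impossible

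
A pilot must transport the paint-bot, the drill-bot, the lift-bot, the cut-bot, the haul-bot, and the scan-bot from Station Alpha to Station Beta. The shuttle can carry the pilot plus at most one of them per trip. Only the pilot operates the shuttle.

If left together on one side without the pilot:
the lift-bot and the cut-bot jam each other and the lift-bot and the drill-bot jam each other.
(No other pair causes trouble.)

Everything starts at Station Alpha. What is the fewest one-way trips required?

Counting alone: the pilot can take at most 1 across per trip to Station Beta, so moving all 6 needs at least 6 loaded trips out, with a return between consecutive ones — at least 11 crossings.
The safety rule pushes this higher. Following every safe sequence of crossings, the most of the 6 that can be at Station Beta as the shuttle arrives there on crossing 11 is 5 — never all 6.
So no plan with fewer than 13 crossings exists, and this one achieves 13:
1. Pilot goes to Station Beta with the lift-bot.
2. Pilot goes back to Station Alpha alone.
3. Pilot goes to Station Beta with the paint-bot.
4. Pilot goes back to Station Alpha alone.
5. Pilot goes to Station Beta with the drill-bot.
6. Pilot goes back to Station Alpha with the lift-bot.
7. Pilot goes to Station Beta with the cut-bot.
8. Pilot goes back to Station Alpha alone.
9. Pilot goes to Station Beta with the haul-bot.
10. Pilot goes back to Station Alpha alone.
11. Pilot goes to Station Beta with the scan-bot.
12. Pilot goes back to Station Alpha alone.
13. Pilot goes to Station Beta with the lift-bot.

13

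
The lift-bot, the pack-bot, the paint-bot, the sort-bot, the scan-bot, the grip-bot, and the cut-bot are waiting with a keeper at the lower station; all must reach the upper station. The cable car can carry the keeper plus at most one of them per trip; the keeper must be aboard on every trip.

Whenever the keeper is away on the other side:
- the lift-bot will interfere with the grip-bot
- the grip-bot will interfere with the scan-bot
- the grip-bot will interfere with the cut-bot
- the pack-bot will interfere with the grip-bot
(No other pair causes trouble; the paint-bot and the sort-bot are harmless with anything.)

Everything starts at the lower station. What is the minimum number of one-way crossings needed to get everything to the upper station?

Following every safe sequence of crossings from the start, the most of the 7 that can be at the upper station as the cable car arrives there on crossings 1, 3, 5, 7 is 1, 2, 3, 4 respectively; the best ever achieved is 4 of 7.
From crossing 9 on, no configuration arises that was not already reachable earlier: only 44 distinct safe configurations (who is on which side, and where the cable car is) can ever be reached, none of them has everyone across, and every continuation just revisits them. So no valid plan exists.

impossible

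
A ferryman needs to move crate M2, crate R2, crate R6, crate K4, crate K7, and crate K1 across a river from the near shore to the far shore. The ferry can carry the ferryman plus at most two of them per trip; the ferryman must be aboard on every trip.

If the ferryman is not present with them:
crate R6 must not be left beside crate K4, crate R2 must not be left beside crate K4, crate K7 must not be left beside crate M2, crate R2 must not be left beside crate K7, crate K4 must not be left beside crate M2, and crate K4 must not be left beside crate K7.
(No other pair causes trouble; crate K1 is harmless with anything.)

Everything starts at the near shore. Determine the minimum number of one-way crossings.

Counting alone: the ferryman can take at most 2 across per trip to the far shore, so moving all 6 needs at least 3 loaded trips out, with a return between consecutive ones — at least 5 crossings.
The safety rule pushes this higher. Following every safe sequence of crossings, the most of the 6 that can be at the far shore as the ferry arrives there on crossings 5, 7 is 4, 5 respectively — never all 6.
So no plan with fewer than 9 crossings exists, and this one achieves 9:
1. Ferryman goes to the far shore with crate K4 and crate K7.
2. Ferryman goes back to the near shore with crate K4.
3. Ferryman goes to the far shore with crate K4 and crate R6.
4. Ferryman goes back to the near shore with crate K4.
5. Ferryman goes to the far shore with crate M2 and crate R2.
6. Ferryman goes back to the near shore with crate K7.
7. Ferryman goes to the far shore with crate K1 and crate K4.
8. Ferryman goes back to the near shore with crate K4.
9. Ferryman goes to the far shore with crate K4 and crate K7.

9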